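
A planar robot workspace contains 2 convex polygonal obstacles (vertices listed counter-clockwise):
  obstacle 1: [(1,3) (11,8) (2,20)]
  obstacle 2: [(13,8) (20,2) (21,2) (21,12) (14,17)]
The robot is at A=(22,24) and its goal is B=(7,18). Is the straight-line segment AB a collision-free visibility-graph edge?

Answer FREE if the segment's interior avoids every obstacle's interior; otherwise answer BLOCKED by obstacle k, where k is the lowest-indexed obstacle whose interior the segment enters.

Obstacle 1 [(1,3) (11,8) (2,20)]:
  edge (1,3)–(11,8): clear
  edge (11,8)–(2,20): clear
  edge (2,20)–(1,3): clear
  midpoint (29/2,21) outside
  → clear
Obstacle 2 [(13,8) (20,2) (21,2) (21,12) (14,17)]:
  edge (13,8)–(20,2): clear
  edge (20,2)–(21,2): clear
  edge (21,2)–(21,12): clear
  edge (21,12)–(14,17): clear
  edge (14,17)–(13,8): clear
  midpoint (29/2,21) outside
  → clear

FREE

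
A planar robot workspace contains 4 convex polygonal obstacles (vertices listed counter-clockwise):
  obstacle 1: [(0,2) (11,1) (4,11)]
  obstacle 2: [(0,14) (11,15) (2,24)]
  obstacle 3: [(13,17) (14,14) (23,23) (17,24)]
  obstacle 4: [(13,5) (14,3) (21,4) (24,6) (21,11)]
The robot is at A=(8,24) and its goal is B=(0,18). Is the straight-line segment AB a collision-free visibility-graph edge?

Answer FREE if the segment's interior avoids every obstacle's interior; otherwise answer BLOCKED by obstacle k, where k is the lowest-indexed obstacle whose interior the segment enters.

Obstacle 1 [(0,2) (11,1) (4,11)]:
  edge (0,2)–(11,1): clear
  edge (11,1)–(4,11): clear
  edge (4,11)–(0,2): clear
  midpoint (4,21) outside
  → clear
Obstacle 2 [(0,14) (11,15) (2,24)]:
  edge (0,14)–(11,15): clear
  edge (11,15)–(2,24): crosses AB
  edge (2,24)–(0,14): crosses AB
  → BLOCKED
Obstacle 3 [(13,17) (14,14) (23,23) (17,24)]:
  edge (13,17)–(14,14): clear
  edge (14,14)–(23,23): clear
  edge (23,23)–(17,24): clear
  edge (17,24)–(13,17): clear
  midpoint (4,21) outside
  → clear
Obstacle 4 [(13,5) (14,3) (21,4) (24,6) (21,11)]:
  edge (13,5)–(14,3): clear
  edge (14,3)–(21,4): clear
  edge (21,4)–(24,6): clear
  edge (24,6)–(21,11): clear
  edge (21,11)–(13,5): clear
  midpoint (4,21) outside
  → clear

BLOCKED by obstacle 2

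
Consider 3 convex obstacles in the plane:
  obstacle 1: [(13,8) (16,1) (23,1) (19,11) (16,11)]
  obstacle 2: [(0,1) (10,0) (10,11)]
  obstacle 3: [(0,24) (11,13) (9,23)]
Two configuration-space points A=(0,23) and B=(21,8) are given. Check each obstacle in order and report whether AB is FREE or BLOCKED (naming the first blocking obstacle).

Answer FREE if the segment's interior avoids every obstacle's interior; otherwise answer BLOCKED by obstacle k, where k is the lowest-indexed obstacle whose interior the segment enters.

Obstacle 1 [(13,8) (16,1) (23,1) (19,11) (16,11)]:
  edge (13,8)–(16,1): clear
  edge (16,1)–(23,1): clear
  edge (23,1)–(19,11): crosses AB
  edge (19,11)–(16,11): crosses AB
  edge (16,11)–(13,8): clear
  → BLOCKED
Obstacle 2 [(0,1) (10,0) (10,11)]:
  edge (0,1)–(10,0): clear
  edge (10,0)–(10,11): clear
  edge (10,11)–(0,1): clear
  midpoint (21/2,31/2) outside
  → clear
Obstacle 3 [(0,24) (11,13) (9,23)]:
  edge (0,24)–(11,13): crosses AB
  edge (11,13)–(9,23): crosses AB
  edge (9,23)–(0,24): clear
  → BLOCKED

BLOCKED by obstacle 1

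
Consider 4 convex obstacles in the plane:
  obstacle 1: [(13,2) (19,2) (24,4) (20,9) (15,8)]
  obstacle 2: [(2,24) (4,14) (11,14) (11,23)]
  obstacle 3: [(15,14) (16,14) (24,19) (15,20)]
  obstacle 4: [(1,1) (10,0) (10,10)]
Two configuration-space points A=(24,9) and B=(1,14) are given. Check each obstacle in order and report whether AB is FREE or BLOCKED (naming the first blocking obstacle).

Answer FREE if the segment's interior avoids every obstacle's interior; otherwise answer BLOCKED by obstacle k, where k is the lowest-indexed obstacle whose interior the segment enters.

FREE

Obstacle 1 [(13,2) (19,2) (24,4) (20,9) (15,8)]:
  edge (13,2)–(19,2): clear
  edge (19,2)–(24,4): clear
  edge (24,4)–(20,9): clear
  edge (20,9)–(15,8): clear
  edge (15,8)–(13,2): clear
  midpoint (25/2,23/2) outside
  → clear
Obstacle 2 [(2,24) (4,14) (11,14) (11,23)]:
  edge (2,24)–(4,14): clear
  edge (4,14)–(11,14): clear
  edge (11,14)–(11,23): clear
  edge (11,23)–(2,24): clear
  midpoint (25/2,23/2) outside
  → clear
Obstacle 3 [(15,14) (16,14) (24,19) (15,20)]:
  edge (15,14)–(16,14): clear
  edge (16,14)–(24,19): clear
  edge (24,19)–(15,20): clear
  edge (15,20)–(15,14): clear
  midpoint (25/2,23/2) outside
  → clear
Obstacle 4 [(1,1) (10,0) (10,10)]:
  edge (1,1)–(10,0): clear
  edge (10,0)–(10,10): clear
  edge (10,10)–(1,1): clear
  midpoint (25/2,23/2) outside
  → clear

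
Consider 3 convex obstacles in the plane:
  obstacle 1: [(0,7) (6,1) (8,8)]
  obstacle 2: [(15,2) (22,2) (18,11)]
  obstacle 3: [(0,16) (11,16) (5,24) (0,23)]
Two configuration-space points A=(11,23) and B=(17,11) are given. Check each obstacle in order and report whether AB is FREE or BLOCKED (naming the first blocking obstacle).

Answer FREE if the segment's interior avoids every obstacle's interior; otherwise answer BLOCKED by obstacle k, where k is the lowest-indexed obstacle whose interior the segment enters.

Obstacle 1 [(0,7) (6,1) (8,8)]:
  edge (0,7)–(6,1): clear
  edge (6,1)–(8,8): clear
  edge (8,8)–(0,7): clear
  midpoint (14,17) outside
  → clear
Obstacle 2 [(15,2) (22,2) (18,11)]:
  edge (15,2)–(22,2): clear
  edge (22,2)–(18,11): clear
  edge (18,11)–(15,2): clear
  midpoint (14,17) outside
  → clear
Obstacle 3 [(0,16) (11,16) (5,24) (0,23)]:
  edge (0,16)–(11,16): clear
  edge (11,16)–(5,24): clear
  edge (5,24)–(0,23): clear
  edge (0,23)–(0,16): clear
  midpoint (14,17) outside
  → clear

FREE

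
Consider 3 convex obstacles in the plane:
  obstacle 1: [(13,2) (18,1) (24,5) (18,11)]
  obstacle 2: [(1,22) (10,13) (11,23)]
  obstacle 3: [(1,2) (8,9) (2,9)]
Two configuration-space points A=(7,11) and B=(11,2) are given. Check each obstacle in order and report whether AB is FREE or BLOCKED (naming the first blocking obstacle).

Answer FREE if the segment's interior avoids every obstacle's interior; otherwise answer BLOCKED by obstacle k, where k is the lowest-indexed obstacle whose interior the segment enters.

BLOCKED by obstacle 3

Obstacle 1 [(13,2) (18,1) (24,5) (18,11)]:
  edge (13,2)–(18,1): clear
  edge (18,1)–(24,5): clear
  edge (24,5)–(18,11): clear
  edge (18,11)–(13,2): clear
  midpoint (9,13/2) outside
  → clear
Obstacle 2 [(1,22) (10,13) (11,23)]:
  edge (1,22)–(10,13): clear
  edge (10,13)–(11,23): clear
  edge (11,23)–(1,22): clear
  midpoint (9,13/2) outside
  → clear
Obstacle 3 [(1,2) (8,9) (2,9)]:
  edge (1,2)–(8,9): crosses AB
  edge (8,9)–(2,9): crosses AB
  edge (2,9)–(1,2): clear
  → BLOCKED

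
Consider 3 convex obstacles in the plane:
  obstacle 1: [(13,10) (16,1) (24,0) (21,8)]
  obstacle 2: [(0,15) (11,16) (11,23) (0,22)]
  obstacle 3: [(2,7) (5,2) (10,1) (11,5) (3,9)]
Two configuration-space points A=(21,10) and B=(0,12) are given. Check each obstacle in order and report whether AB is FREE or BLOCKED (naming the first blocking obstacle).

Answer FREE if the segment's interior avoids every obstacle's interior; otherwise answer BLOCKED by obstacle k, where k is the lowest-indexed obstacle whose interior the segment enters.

FREE

Obstacle 1 [(13,10) (16,1) (24,0) (21,8)]:
  edge (13,10)–(16,1): clear
  edge (16,1)–(24,0): clear
  edge (24,0)–(21,8): clear
  edge (21,8)–(13,10): clear
  midpoint (21/2,11) outside
  → clear
Obstacle 2 [(0,15) (11,16) (11,23) (0,22)]:
  edge (0,15)–(11,16): clear
  edge (11,16)–(11,23): clear
  edge (11,23)–(0,22): clear
  edge (0,22)–(0,15): clear
  midpoint (21/2,11) outside
  → clear
Obstacle 3 [(2,7) (5,2) (10,1) (11,5) (3,9)]:
  edge (2,7)–(5,2): clear
  edge (5,2)–(10,1): clear
  edge (10,1)–(11,5): clear
  edge (11,5)–(3,9): clear
  edge (3,9)–(2,7): clear
  midpoint (21/2,11) outside
  → clear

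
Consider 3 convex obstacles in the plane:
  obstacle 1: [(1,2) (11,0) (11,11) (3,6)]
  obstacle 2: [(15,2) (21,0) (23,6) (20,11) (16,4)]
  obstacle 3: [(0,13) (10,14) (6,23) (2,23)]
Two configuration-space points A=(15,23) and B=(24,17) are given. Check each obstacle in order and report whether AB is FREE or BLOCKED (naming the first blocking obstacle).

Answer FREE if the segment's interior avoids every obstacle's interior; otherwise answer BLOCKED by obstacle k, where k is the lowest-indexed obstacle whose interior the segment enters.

Obstacle 1 [(1,2) (11,0) (11,11) (3,6)]:
  edge (1,2)–(11,0): clear
  edge (11,0)–(11,11): clear
  edge (11,11)–(3,6): clear
  edge (3,6)–(1,2): clear
  midpoint (39/2,20) outside
  → clear
Obstacle 2 [(15,2) (21,0) (23,6) (20,11) (16,4)]:
  edge (15,2)–(21,0): clear
  edge (21,0)–(23,6): clear
  edge (23,6)–(20,11): clear
  edge (20,11)–(16,4): clear
  edge (16,4)–(15,2): clear
  midpoint (39/2,20) outside
  → clear
Obstacle 3 [(0,13) (10,14) (6,23) (2,23)]:
  edge (0,13)–(10,14): clear
  edge (10,14)–(6,23): clear
  edge (6,23)–(2,23): clear
  edge (2,23)–(0,13): clear
  midpoint (39/2,20) outside
  → clear

FREE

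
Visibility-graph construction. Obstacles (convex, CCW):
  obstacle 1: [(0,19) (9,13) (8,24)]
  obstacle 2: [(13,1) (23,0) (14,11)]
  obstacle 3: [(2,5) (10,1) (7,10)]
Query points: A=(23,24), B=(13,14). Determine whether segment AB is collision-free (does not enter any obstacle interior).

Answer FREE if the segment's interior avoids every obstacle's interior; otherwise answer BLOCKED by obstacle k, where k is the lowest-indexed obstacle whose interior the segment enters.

FREE

Obstacle 1 [(0,19) (9,13) (8,24)]:
  edge (0,19)–(9,13): clear
  edge (9,13)–(8,24): clear
  edge (8,24)–(0,19): clear
  midpoint (18,19) outside
  → clear
Obstacle 2 [(13,1) (23,0) (14,11)]:
  edge (13,1)–(23,0): clear
  edge (23,0)–(14,11): clear
  edge (14,11)–(13,1): clear
  midpoint (18,19) outside
  → clear
Obstacle 3 [(2,5) (10,1) (7,10)]:
  edge (2,5)–(10,1): clear
  edge (10,1)–(7,10): clear
  edge (7,10)–(2,5): clear
  midpoint (18,19) outside
  → clear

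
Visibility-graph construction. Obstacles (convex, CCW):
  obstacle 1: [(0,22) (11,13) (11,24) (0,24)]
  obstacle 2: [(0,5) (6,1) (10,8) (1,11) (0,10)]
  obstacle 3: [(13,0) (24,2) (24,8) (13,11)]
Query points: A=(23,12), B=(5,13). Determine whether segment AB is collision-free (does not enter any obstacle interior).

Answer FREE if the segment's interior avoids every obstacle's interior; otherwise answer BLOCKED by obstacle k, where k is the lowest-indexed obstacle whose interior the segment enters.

Obstacle 1 [(0,22) (11,13) (11,24) (0,24)]:
  edge (0,22)–(11,13): clear
  edge (11,13)–(11,24): clear
  edge (11,24)–(0,24): clear
  edge (0,24)–(0,22): clear
  midpoint (14,25/2) outside
  → clear
Obstacle 2 [(0,5) (6,1) (10,8) (1,11) (0,10)]:
  edge (0,5)–(6,1): clear
  edge (6,1)–(10,8): clear
  edge (10,8)–(1,11): clear
  edge (1,11)–(0,10): clear
  edge (0,10)–(0,5): clear
  midpoint (14,25/2) outside
  → clear
Obstacle 3 [(13,0) (24,2) (24,8) (13,11)]:
  edge (13,0)–(24,2): clear
  edge (24,2)–(24,8): clear
  edge (24,8)–(13,11): clear
  edge (13,11)–(13,0): clear
  midpoint (14,25/2) outside
  → clear

FREE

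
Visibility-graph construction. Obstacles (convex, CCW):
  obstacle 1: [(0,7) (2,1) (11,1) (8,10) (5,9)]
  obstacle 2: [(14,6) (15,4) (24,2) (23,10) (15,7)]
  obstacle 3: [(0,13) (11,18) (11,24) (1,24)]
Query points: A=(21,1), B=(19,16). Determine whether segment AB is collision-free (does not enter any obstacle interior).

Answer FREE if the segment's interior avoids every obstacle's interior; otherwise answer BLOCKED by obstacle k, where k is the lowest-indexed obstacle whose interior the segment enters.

BLOCKED by obstacle 2

Obstacle 1 [(0,7) (2,1) (11,1) (8,10) (5,9)]:
  edge (0,7)–(2,1): clear
  edge (2,1)–(11,1): clear
  edge (11,1)–(8,10): clear
  edge (8,10)–(5,9): clear
  edge (5,9)–(0,7): clear
  midpoint (20,17/2) outside
  → clear
Obstacle 2 [(14,6) (15,4) (24,2) (23,10) (15,7)]:
  edge (14,6)–(15,4): clear
  edge (15,4)–(24,2): crosses AB
  edge (24,2)–(23,10): clear
  edge (23,10)–(15,7): crosses AB
  edge (15,7)–(14,6): clear
  → BLOCKED
Obstacle 3 [(0,13) (11,18) (11,24) (1,24)]:
  edge (0,13)–(11,18): clear
  edge (11,18)–(11,24): clear
  edge (11,24)–(1,24): clear
  edge (1,24)–(0,13): clear
  midpoint (20,17/2) outside
  → clear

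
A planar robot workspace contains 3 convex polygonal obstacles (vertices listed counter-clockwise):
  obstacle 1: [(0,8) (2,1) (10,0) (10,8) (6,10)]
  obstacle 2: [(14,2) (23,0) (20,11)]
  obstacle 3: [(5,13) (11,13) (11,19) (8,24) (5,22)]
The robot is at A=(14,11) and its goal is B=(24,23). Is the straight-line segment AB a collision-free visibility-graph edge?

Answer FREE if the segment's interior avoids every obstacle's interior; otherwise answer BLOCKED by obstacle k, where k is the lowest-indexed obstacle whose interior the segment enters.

Obstacle 1 [(0,8) (2,1) (10,0) (10,8) (6,10)]:
  edge (0,8)–(2,1): clear
  edge (2,1)–(10,0): clear
  edge (10,0)–(10,8): clear
  edge (10,8)–(6,10): clear
  edge (6,10)–(0,8): clear
  midpoint (19,17) outside
  → clear
Obstacle 2 [(14,2) (23,0) (20,11)]:
  edge (14,2)–(23,0): clear
  edge (23,0)–(20,11): clear
  edge (20,11)–(14,2): clear
  midpoint (19,17) outside
  → clear
Obstacle 3 [(5,13) (11,13) (11,19) (8,24) (5,22)]:
  edge (5,13)–(11,13): clear
  edge (11,13)–(11,19): clear
  edge (11,19)–(8,24): clear
  edge (8,24)–(5,22): clear
  edge (5,22)–(5,13): clear
  midpoint (19,17) outside
  → clear

FREE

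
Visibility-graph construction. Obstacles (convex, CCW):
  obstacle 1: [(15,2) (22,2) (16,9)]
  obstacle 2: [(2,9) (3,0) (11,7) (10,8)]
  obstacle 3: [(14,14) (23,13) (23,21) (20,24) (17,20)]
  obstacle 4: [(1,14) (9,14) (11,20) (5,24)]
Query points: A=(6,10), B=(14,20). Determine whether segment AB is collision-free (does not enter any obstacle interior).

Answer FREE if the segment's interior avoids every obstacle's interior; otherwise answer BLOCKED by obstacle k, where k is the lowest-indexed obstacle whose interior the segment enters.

FREE

Obstacle 1 [(15,2) (22,2) (16,9)]:
  edge (15,2)–(22,2): clear
  edge (22,2)–(16,9): clear
  edge (16,9)–(15,2): clear
  midpoint (10,15) outside
  → clear
Obstacle 2 [(2,9) (3,0) (11,7) (10,8)]:
  edge (2,9)–(3,0): clear
  edge (3,0)–(11,7): clear
  edge (11,7)–(10,8): clear
  edge (10,8)–(2,9): clear
  midpoint (10,15) outside
  → clear
Obstacle 3 [(14,14) (23,13) (23,21) (20,24) (17,20)]:
  edge (14,14)–(23,13): clear
  edge (23,13)–(23,21): clear
  edge (23,21)–(20,24): clear
  edge (20,24)–(17,20): clear
  edge (17,20)–(14,14): clear
  midpoint (10,15) outside
  → clear
Obstacle 4 [(1,14) (9,14) (11,20) (5,24)]:
  edge (1,14)–(9,14): clear
  edge (9,14)–(11,20): clear
  edge (11,20)–(5,24): clear
  edge (5,24)–(1,14): clear
  midpoint (10,15) outside
  → clear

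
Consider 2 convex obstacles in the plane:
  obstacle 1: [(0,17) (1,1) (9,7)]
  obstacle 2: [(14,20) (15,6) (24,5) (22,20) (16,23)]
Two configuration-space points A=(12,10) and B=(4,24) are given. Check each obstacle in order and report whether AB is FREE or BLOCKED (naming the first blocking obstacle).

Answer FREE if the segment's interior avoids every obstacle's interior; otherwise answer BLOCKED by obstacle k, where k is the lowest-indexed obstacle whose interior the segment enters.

FREE

Obstacle 1 [(0,17) (1,1) (9,7)]:
  edge (0,17)–(1,1): clear
  edge (1,1)–(9,7): clear
  edge (9,7)–(0,17): clear
  midpoint (8,17) outside
  → clear
Obstacle 2 [(14,20) (15,6) (24,5) (22,20) (16,23)]:
  edge (14,20)–(15,6): clear
  edge (15,6)–(24,5): clear
  edge (24,5)–(22,20): clear
  edge (22,20)–(16,23): clear
  edge (16,23)–(14,20): clear
  midpoint (8,17) outside
  → clear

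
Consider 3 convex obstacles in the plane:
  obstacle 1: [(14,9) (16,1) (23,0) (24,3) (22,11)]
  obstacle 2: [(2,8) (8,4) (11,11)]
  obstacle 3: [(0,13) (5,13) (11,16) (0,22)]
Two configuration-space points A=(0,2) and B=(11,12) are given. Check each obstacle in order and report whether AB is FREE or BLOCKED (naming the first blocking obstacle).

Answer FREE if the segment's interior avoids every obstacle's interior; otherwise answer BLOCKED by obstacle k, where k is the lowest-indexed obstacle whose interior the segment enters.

BLOCKED by obstacle 2

Obstacle 1 [(14,9) (16,1) (23,0) (24,3) (22,11)]:
  edge (14,9)–(16,1): clear
  edge (16,1)–(23,0): clear
  edge (23,0)–(24,3): clear
  edge (24,3)–(22,11): clear
  edge (22,11)–(14,9): clear
  midpoint (11/2,7) outside
  → clear
Obstacle 2 [(2,8) (8,4) (11,11)]:
  edge (2,8)–(8,4): crosses AB
  edge (8,4)–(11,11): clear
  edge (11,11)–(2,8): crosses AB
  → BLOCKED
Obstacle 3 [(0,13) (5,13) (11,16) (0,22)]:
  edge (0,13)–(5,13): clear
  edge (5,13)–(11,16): clear
  edge (11,16)–(0,22): clear
  edge (0,22)–(0,13): clear
  midpoint (11/2,7) outside
  → clear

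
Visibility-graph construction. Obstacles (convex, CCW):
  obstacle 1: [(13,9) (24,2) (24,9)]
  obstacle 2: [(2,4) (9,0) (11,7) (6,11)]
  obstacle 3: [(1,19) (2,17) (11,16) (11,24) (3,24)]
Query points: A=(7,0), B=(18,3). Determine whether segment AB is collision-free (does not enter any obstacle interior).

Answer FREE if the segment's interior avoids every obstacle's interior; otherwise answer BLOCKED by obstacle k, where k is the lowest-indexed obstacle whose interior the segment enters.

BLOCKED by obstacle 2

Obstacle 1 [(13,9) (24,2) (24,9)]:
  edge (13,9)–(24,2): clear
  edge (24,2)–(24,9): clear
  edge (24,9)–(13,9): clear
  midpoint (25/2,3/2) outside
  → clear
Obstacle 2 [(2,4) (9,0) (11,7) (6,11)]:
  edge (2,4)–(9,0): crosses AB
  edge (9,0)–(11,7): crosses AB
  edge (11,7)–(6,11): clear
  edge (6,11)–(2,4): clear
  → BLOCKED
Obstacle 3 [(1,19) (2,17) (11,16) (11,24) (3,24)]:
  edge (1,19)–(2,17): clear
  edge (2,17)–(11,16): clear
  edge (11,16)–(11,24): clear
  edge (11,24)–(3,24): clear
  edge (3,24)–(1,19): clear
  midpoint (25/2,3/2) outside
  → clear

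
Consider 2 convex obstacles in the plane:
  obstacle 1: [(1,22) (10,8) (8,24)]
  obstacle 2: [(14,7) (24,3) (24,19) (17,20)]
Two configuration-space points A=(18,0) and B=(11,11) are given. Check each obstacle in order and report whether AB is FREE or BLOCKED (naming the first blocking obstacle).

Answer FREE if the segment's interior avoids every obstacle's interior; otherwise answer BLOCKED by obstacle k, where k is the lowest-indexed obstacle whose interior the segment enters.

Obstacle 1 [(1,22) (10,8) (8,24)]:
  edge (1,22)–(10,8): clear
  edge (10,8)–(8,24): clear
  edge (8,24)–(1,22): clear
  midpoint (29/2,11/2) outside
  → clear
Obstacle 2 [(14,7) (24,3) (24,19) (17,20)]:
  edge (14,7)–(24,3): clear
  edge (24,3)–(24,19): clear
  edge (24,19)–(17,20): clear
  edge (17,20)–(14,7): clear
  midpoint (29/2,11/2) outside
  → clear

FREE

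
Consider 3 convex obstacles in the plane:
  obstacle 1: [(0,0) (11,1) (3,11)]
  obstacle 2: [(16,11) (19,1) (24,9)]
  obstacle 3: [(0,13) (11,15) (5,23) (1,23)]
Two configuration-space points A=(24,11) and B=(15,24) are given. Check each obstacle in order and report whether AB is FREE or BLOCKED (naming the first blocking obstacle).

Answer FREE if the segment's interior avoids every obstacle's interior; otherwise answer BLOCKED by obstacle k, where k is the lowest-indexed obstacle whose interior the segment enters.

FREE

Obstacle 1 [(0,0) (11,1) (3,11)]:
  edge (0,0)–(11,1): clear
  edge (11,1)–(3,11): clear
  edge (3,11)–(0,0): clear
  midpoint (39/2,35/2) outside
  → clear
Obstacle 2 [(16,11) (19,1) (24,9)]:
  edge (16,11)–(19,1): clear
  edge (19,1)–(24,9): clear
  edge (24,9)–(16,11): clear
  midpoint (39/2,35/2) outside
  → clear
Obstacle 3 [(0,13) (11,15) (5,23) (1,23)]:
  edge (0,13)–(11,15): clear
  edge (11,15)–(5,23): clear
  edge (5,23)–(1,23): clear
  edge (1,23)–(0,13): clear
  midpoint (39/2,35/2) outside
  → clear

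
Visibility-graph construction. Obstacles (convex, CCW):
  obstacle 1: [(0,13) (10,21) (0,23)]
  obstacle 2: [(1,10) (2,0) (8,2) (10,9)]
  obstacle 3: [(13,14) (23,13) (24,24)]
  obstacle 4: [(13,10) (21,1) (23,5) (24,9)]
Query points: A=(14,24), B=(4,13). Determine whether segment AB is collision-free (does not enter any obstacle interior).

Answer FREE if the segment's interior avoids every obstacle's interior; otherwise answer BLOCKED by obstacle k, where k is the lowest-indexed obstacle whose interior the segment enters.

FREE

Obstacle 1 [(0,13) (10,21) (0,23)]:
  edge (0,13)–(10,21): clear
  edge (10,21)–(0,23): clear
  edge (0,23)–(0,13): clear
  midpoint (9,37/2) outside
  → clear
Obstacle 2 [(1,10) (2,0) (8,2) (10,9)]:
  edge (1,10)–(2,0): clear
  edge (2,0)–(8,2): clear
  edge (8,2)–(10,9): clear
  edge (10,9)–(1,10): clear
  midpoint (9,37/2) outside
  → clear
Obstacle 3 [(13,14) (23,13) (24,24)]:
  edge (13,14)–(23,13): clear
  edge (23,13)–(24,24): clear
  edge (24,24)–(13,14): clear
  midpoint (9,37/2) outside
  → clear
Obstacle 4 [(13,10) (21,1) (23,5) (24,9)]:
  edge (13,10)–(21,1): clear
  edge (21,1)–(23,5): clear
  edge (23,5)–(24,9): clear
  edge (24,9)–(13,10): clear
  midpoint (9,37/2) outside
  → clear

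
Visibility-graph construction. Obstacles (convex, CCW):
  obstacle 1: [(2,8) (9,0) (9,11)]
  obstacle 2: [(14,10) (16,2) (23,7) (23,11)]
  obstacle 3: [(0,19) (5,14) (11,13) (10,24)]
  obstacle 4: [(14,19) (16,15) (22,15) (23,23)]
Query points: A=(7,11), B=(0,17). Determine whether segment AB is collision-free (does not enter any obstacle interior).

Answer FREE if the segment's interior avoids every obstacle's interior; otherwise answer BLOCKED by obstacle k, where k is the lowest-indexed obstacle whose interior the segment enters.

FREE

Obstacle 1 [(2,8) (9,0) (9,11)]:
  edge (2,8)–(9,0): clear
  edge (9,0)–(9,11): clear
  edge (9,11)–(2,8): clear
  midpoint (7/2,14) outside
  → clear
Obstacle 2 [(14,10) (16,2) (23,7) (23,11)]:
  edge (14,10)–(16,2): clear
  edge (16,2)–(23,7): clear
  edge (23,7)–(23,11): clear
  edge (23,11)–(14,10): clear
  midpoint (7/2,14) outside
  → clear
Obstacle 3 [(0,19) (5,14) (11,13) (10,24)]:
  edge (0,19)–(5,14): clear
  edge (5,14)–(11,13): clear
  edge (11,13)–(10,24): clear
  edge (10,24)–(0,19): clear
  midpoint (7/2,14) outside
  → clear
Obstacle 4 [(14,19) (16,15) (22,15) (23,23)]:
  edge (14,19)–(16,15): clear
  edge (16,15)–(22,15): clear
  edge (22,15)–(23,23): clear
  edge (23,23)–(14,19): clear
  midpoint (7/2,14) outside
  → clear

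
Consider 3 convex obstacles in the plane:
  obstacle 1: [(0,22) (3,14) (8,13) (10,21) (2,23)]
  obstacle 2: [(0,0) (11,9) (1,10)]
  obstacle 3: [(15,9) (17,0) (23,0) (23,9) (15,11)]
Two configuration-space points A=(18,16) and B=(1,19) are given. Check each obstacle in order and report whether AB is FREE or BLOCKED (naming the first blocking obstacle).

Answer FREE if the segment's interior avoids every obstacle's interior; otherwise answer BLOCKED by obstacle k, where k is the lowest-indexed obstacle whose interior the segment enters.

BLOCKED by obstacle 1

Obstacle 1 [(0,22) (3,14) (8,13) (10,21) (2,23)]:
  edge (0,22)–(3,14): crosses AB
  edge (3,14)–(8,13): clear
  edge (8,13)–(10,21): crosses AB
  edge (10,21)–(2,23): clear
  edge (2,23)–(0,22): clear
  → BLOCKED
Obstacle 2 [(0,0) (11,9) (1,10)]:
  edge (0,0)–(11,9): clear
  edge (11,9)–(1,10): clear
  edge (1,10)–(0,0): clear
  midpoint (19/2,35/2) outside
  → clear
Obstacle 3 [(15,9) (17,0) (23,0) (23,9) (15,11)]:
  edge (15,9)–(17,0): clear
  edge (17,0)–(23,0): clear
  edge (23,0)–(23,9): clear
  edge (23,9)–(15,11): clear
  edge (15,11)–(15,9): clear
  midpoint (19/2,35/2) outside
  → clear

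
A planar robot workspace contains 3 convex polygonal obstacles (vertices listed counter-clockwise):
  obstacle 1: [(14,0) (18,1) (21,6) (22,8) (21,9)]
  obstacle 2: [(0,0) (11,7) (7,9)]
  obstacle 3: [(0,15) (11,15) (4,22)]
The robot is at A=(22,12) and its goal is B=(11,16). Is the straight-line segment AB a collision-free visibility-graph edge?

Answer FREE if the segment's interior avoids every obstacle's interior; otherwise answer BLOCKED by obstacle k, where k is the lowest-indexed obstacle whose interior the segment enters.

FREE

Obstacle 1 [(14,0) (18,1) (21,6) (22,8) (21,9)]:
  edge (14,0)–(18,1): clear
  edge (18,1)–(21,6): clear
  edge (21,6)–(22,8): clear
  edge (22,8)–(21,9): clear
  edge (21,9)–(14,0): clear
  midpoint (33/2,14) outside
  → clear
Obstacle 2 [(0,0) (11,7) (7,9)]:
  edge (0,0)–(11,7): clear
  edge (11,7)–(7,9): clear
  edge (7,9)–(0,0): clear
  midpoint (33/2,14) outside
  → clear
Obstacle 3 [(0,15) (11,15) (4,22)]:
  edge (0,15)–(11,15): clear
  edge (11,15)–(4,22): clear
  edge (4,22)–(0,15): clear
  midpoint (33/2,14) outside
  → clear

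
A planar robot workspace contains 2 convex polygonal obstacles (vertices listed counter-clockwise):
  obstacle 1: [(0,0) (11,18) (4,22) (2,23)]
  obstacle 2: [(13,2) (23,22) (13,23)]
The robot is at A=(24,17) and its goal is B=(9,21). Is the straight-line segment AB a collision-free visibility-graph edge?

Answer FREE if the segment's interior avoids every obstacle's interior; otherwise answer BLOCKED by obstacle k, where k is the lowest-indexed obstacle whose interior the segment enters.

Obstacle 1 [(0,0) (11,18) (4,22) (2,23)]:
  edge (0,0)–(11,18): clear
  edge (11,18)–(4,22): clear
  edge (4,22)–(2,23): clear
  edge (2,23)–(0,0): clear
  midpoint (33/2,19) outside
  → clear
Obstacle 2 [(13,2) (23,22) (13,23)]:
  edge (13,2)–(23,22): crosses AB
  edge (23,22)–(13,23): clear
  edge (13,23)–(13,2): crosses AB
  → BLOCKED

BLOCKED by obstacle 2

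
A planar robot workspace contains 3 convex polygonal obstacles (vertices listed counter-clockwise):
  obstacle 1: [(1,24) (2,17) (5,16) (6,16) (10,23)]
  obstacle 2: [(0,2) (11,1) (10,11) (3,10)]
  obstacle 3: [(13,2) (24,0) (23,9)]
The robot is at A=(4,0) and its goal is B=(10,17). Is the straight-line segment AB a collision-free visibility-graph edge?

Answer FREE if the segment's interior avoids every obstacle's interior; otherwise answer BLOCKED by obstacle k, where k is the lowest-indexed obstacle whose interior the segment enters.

Obstacle 1 [(1,24) (2,17) (5,16) (6,16) (10,23)]:
  edge (1,24)–(2,17): clear
  edge (2,17)–(5,16): clear
  edge (5,16)–(6,16): clear
  edge (6,16)–(10,23): clear
  edge (10,23)–(1,24): clear
  midpoint (7,17/2) outside
  → clear
Obstacle 2 [(0,2) (11,1) (10,11) (3,10)]:
  edge (0,2)–(11,1): crosses AB
  edge (11,1)–(10,11): clear
  edge (10,11)–(3,10): crosses AB
  edge (3,10)–(0,2): clear
  → BLOCKED
Obstacle 3 [(13,2) (24,0) (23,9)]:
  edge (13,2)–(24,0): clear
  edge (24,0)–(23,9): clear
  edge (23,9)–(13,2): clear
  midpoint (7,17/2) outside
  → clear

BLOCKED by obstacle 2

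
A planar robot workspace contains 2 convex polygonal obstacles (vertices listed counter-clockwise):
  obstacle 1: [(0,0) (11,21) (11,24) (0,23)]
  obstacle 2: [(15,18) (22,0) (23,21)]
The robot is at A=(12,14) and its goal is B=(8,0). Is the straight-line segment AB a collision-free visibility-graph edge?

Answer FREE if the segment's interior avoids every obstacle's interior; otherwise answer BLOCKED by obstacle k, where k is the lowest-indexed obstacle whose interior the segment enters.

FREE

Obstacle 1 [(0,0) (11,21) (11,24) (0,23)]:
  edge (0,0)–(11,21): clear
  edge (11,21)–(11,24): clear
  edge (11,24)–(0,23): clear
  edge (0,23)–(0,0): clear
  midpoint (10,7) outside
  → clear
Obstacle 2 [(15,18) (22,0) (23,21)]:
  edge (15,18)–(22,0): clear
  edge (22,0)–(23,21): clear
  edge (23,21)–(15,18): clear
  midpoint (10,7) outside
  → clear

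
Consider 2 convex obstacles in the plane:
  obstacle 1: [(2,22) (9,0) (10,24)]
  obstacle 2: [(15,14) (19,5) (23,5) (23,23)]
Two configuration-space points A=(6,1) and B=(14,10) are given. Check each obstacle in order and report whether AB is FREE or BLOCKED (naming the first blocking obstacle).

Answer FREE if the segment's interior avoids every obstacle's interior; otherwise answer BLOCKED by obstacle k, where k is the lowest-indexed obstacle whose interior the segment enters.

BLOCKED by obstacle 1

Obstacle 1 [(2,22) (9,0) (10,24)]:
  edge (2,22)–(9,0): crosses AB
  edge (9,0)–(10,24): crosses AB
  edge (10,24)–(2,22): clear
  → BLOCKED
Obstacle 2 [(15,14) (19,5) (23,5) (23,23)]:
  edge (15,14)–(19,5): clear
  edge (19,5)–(23,5): clear
  edge (23,5)–(23,23): clear
  edge (23,23)–(15,14): clear
  midpoint (10,11/2) outside
  → clear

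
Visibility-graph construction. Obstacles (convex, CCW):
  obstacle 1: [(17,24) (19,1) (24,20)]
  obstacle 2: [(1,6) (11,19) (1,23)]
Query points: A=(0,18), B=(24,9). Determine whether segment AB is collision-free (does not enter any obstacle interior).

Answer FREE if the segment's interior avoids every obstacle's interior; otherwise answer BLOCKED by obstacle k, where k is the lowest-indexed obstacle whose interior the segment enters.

BLOCKED by obstacle 1

Obstacle 1 [(17,24) (19,1) (24,20)]:
  edge (17,24)–(19,1): crosses AB
  edge (19,1)–(24,20): crosses AB
  edge (24,20)–(17,24): clear
  → BLOCKED
Obstacle 2 [(1,6) (11,19) (1,23)]:
  edge (1,6)–(11,19): crosses AB
  edge (11,19)–(1,23): clear
  edge (1,23)–(1,6): crosses AB
  → BLOCKED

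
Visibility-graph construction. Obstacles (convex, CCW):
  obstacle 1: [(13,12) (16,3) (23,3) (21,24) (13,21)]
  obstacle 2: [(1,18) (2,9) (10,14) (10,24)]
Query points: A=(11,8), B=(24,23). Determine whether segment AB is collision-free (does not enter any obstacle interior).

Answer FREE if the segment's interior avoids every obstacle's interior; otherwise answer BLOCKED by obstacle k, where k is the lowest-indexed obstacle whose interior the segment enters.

Obstacle 1 [(13,12) (16,3) (23,3) (21,24) (13,21)]:
  edge (13,12)–(16,3): crosses AB
  edge (16,3)–(23,3): clear
  edge (23,3)–(21,24): crosses AB
  edge (21,24)–(13,21): clear
  edge (13,21)–(13,12): clear
  → BLOCKED
Obstacle 2 [(1,18) (2,9) (10,14) (10,24)]:
  edge (1,18)–(2,9): clear
  edge (2,9)–(10,14): clear
  edge (10,14)–(10,24): clear
  edge (10,24)–(1,18): clear
  midpoint (35/2,31/2) outside
  → clear

BLOCKED by obstacle 1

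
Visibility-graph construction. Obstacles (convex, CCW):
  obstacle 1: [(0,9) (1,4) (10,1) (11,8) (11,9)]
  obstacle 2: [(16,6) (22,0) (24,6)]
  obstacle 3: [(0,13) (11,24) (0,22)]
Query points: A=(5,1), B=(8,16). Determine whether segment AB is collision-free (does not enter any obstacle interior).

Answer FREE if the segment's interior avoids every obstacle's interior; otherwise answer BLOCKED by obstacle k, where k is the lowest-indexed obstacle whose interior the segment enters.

BLOCKED by obstacle 1

Obstacle 1 [(0,9) (1,4) (10,1) (11,8) (11,9)]:
  edge (0,9)–(1,4): clear
  edge (1,4)–(10,1): crosses AB
  edge (10,1)–(11,8): clear
  edge (11,8)–(11,9): clear
  edge (11,9)–(0,9): crosses AB
  → BLOCKED
Obstacle 2 [(16,6) (22,0) (24,6)]:
  edge (16,6)–(22,0): clear
  edge (22,0)–(24,6): clear
  edge (24,6)–(16,6): clear
  midpoint (13/2,17/2) outside
  → clear
Obstacle 3 [(0,13) (11,24) (0,22)]:
  edge (0,13)–(11,24): clear
  edge (11,24)–(0,22): clear
  edge (0,22)–(0,13): clear
  midpoint (13/2,17/2) outside
  → clear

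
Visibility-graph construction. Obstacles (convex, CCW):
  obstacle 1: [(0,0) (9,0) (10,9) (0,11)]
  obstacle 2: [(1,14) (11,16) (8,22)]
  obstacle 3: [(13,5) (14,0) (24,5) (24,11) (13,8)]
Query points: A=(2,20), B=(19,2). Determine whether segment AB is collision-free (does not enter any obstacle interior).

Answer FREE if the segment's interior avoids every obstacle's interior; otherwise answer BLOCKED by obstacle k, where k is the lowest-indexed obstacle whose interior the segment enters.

Obstacle 1 [(0,0) (9,0) (10,9) (0,11)]:
  edge (0,0)–(9,0): clear
  edge (9,0)–(10,9): clear
  edge (10,9)–(0,11): clear
  edge (0,11)–(0,0): clear
  midpoint (21/2,11) outside
  → clear
Obstacle 2 [(1,14) (11,16) (8,22)]:
  edge (1,14)–(11,16): crosses AB
  edge (11,16)–(8,22): clear
  edge (8,22)–(1,14): crosses AB
  → BLOCKED
Obstacle 3 [(13,5) (14,0) (24,5) (24,11) (13,8)]:
  edge (13,5)–(14,0): clear
  edge (14,0)–(24,5): crosses AB
  edge (24,5)–(24,11): clear
  edge (24,11)–(13,8): crosses AB
  edge (13,8)–(13,5): clear
  → BLOCKED

BLOCKED by obstacle 2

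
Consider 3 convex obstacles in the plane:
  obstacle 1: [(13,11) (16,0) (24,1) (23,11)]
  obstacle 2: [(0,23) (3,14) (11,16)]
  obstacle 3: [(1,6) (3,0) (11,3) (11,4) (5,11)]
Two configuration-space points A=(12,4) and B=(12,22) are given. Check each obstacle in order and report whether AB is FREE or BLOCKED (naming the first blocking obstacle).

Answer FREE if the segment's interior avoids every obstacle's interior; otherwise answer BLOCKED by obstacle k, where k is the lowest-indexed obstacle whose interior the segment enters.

Obstacle 1 [(13,11) (16,0) (24,1) (23,11)]:
  edge (13,11)–(16,0): clear
  edge (16,0)–(24,1): clear
  edge (24,1)–(23,11): clear
  edge (23,11)–(13,11): clear
  midpoint (12,13) outside
  → clear
Obstacle 2 [(0,23) (3,14) (11,16)]:
  edge (0,23)–(3,14): clear
  edge (3,14)–(11,16): clear
  edge (11,16)–(0,23): clear
  midpoint (12,13) outside
  → clear
Obstacle 3 [(1,6) (3,0) (11,3) (11,4) (5,11)]:
  edge (1,6)–(3,0): clear
  edge (3,0)–(11,3): clear
  edge (11,3)–(11,4): clear
  edge (11,4)–(5,11): clear
  edge (5,11)–(1,6): clear
  midpoint (12,13) outside
  → clear

FREE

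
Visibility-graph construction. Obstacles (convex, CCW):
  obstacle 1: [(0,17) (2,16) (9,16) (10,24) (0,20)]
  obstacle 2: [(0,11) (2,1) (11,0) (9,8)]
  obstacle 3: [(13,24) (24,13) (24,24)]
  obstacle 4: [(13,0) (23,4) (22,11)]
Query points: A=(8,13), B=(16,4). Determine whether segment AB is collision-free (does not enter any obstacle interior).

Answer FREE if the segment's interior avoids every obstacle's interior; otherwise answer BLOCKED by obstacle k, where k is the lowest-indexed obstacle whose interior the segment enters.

Obstacle 1 [(0,17) (2,16) (9,16) (10,24) (0,20)]:
  edge (0,17)–(2,16): clear
  edge (2,16)–(9,16): clear
  edge (9,16)–(10,24): clear
  edge (10,24)–(0,20): clear
  edge (0,20)–(0,17): clear
  midpoint (12,17/2) outside
  → clear
Obstacle 2 [(0,11) (2,1) (11,0) (9,8)]:
  edge (0,11)–(2,1): clear
  edge (2,1)–(11,0): clear
  edge (11,0)–(9,8): clear
  edge (9,8)–(0,11): clear
  midpoint (12,17/2) outside
  → clear
Obstacle 3 [(13,24) (24,13) (24,24)]:
  edge (13,24)–(24,13): clear
  edge (24,13)–(24,24): clear
  edge (24,24)–(13,24): clear
  midpoint (12,17/2) outside
  → clear
Obstacle 4 [(13,0) (23,4) (22,11)]:
  edge (13,0)–(23,4): clear
  edge (23,4)–(22,11): clear
  edge (22,11)–(13,0): clear
  midpoint (12,17/2) outside
  → clear

FREE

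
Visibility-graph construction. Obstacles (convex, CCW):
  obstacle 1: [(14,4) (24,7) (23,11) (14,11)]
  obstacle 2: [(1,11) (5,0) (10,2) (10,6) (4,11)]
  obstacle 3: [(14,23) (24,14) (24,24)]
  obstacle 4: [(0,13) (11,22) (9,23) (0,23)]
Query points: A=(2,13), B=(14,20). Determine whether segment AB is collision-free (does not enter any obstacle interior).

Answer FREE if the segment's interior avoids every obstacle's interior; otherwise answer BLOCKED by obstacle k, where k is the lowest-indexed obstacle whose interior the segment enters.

Obstacle 1 [(14,4) (24,7) (23,11) (14,11)]:
  edge (14,4)–(24,7): clear
  edge (24,7)–(23,11): clear
  edge (23,11)–(14,11): clear
  edge (14,11)–(14,4): clear
  midpoint (8,33/2) outside
  → clear
Obstacle 2 [(1,11) (5,0) (10,2) (10,6) (4,11)]:
  edge (1,11)–(5,0): clear
  edge (5,0)–(10,2): clear
  edge (10,2)–(10,6): clear
  edge (10,6)–(4,11): clear
  edge (4,11)–(1,11): clear
  midpoint (8,33/2) outside
  → clear
Obstacle 3 [(14,23) (24,14) (24,24)]:
  edge (14,23)–(24,14): clear
  edge (24,14)–(24,24): clear
  edge (24,24)–(14,23): clear
  midpoint (8,33/2) outside
  → clear
Obstacle 4 [(0,13) (11,22) (9,23) (0,23)]:
  edge (0,13)–(11,22): clear
  edge (11,22)–(9,23): clear
  edge (9,23)–(0,23): clear
  edge (0,23)–(0,13): clear
  midpoint (8,33/2) outside
  → clear

FREE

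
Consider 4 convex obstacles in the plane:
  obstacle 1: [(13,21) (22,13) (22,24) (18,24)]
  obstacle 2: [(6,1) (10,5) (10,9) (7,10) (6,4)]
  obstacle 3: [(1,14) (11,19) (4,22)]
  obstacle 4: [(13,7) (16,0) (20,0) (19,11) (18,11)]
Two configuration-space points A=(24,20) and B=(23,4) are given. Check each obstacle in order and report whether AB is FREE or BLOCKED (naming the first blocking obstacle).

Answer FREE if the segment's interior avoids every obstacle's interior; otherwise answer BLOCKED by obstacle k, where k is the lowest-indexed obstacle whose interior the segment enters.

FREE

Obstacle 1 [(13,21) (22,13) (22,24) (18,24)]:
  edge (13,21)–(22,13): clear
  edge (22,13)–(22,24): clear
  edge (22,24)–(18,24): clear
  edge (18,24)–(13,21): clear
  midpoint (47/2,12) outside
  → clear
Obstacle 2 [(6,1) (10,5) (10,9) (7,10) (6,4)]:
  edge (6,1)–(10,5): clear
  edge (10,5)–(10,9): clear
  edge (10,9)–(7,10): clear
  edge (7,10)–(6,4): clear
  edge (6,4)–(6,1): clear
  midpoint (47/2,12) outside
  → clear
Obstacle 3 [(1,14) (11,19) (4,22)]:
  edge (1,14)–(11,19): clear
  edge (11,19)–(4,22): clear
  edge (4,22)–(1,14): clear
  midpoint (47/2,12) outside
  → clear
Obstacle 4 [(13,7) (16,0) (20,0) (19,11) (18,11)]:
  edge (13,7)–(16,0): clear
  edge (16,0)–(20,0): clear
  edge (20,0)–(19,11): clear
  edge (19,11)–(18,11): clear
  edge (18,11)–(13,7): clear
  midpoint (47/2,12) outside
  → clear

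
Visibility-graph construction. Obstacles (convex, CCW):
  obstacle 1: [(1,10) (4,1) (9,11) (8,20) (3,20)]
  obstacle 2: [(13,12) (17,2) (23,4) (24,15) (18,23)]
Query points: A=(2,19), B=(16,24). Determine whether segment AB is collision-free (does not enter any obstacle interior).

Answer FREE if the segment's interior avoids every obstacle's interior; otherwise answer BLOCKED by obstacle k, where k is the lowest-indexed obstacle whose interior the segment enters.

Obstacle 1 [(1,10) (4,1) (9,11) (8,20) (3,20)]:
  edge (1,10)–(4,1): clear
  edge (4,1)–(9,11): clear
  edge (9,11)–(8,20): clear
  edge (8,20)–(3,20): crosses AB
  edge (3,20)–(1,10): crosses AB
  → BLOCKED
Obstacle 2 [(13,12) (17,2) (23,4) (24,15) (18,23)]:
  edge (13,12)–(17,2): clear
  edge (17,2)–(23,4): clear
  edge (23,4)–(24,15): clear
  edge (24,15)–(18,23): clear
  edge (18,23)–(13,12): clear
  midpoint (9,43/2) outside
  → clear

BLOCKED by obstacle 1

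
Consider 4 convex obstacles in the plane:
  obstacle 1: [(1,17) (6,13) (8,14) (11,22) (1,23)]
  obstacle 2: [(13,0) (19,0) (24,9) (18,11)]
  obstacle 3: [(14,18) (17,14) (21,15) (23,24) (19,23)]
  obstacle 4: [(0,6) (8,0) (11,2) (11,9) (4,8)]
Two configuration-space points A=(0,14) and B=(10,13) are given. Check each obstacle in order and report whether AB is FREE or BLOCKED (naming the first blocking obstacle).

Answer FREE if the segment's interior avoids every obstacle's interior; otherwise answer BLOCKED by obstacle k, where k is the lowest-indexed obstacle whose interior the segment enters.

Obstacle 1 [(1,17) (6,13) (8,14) (11,22) (1,23)]:
  edge (1,17)–(6,13): crosses AB
  edge (6,13)–(8,14): crosses AB
  edge (8,14)–(11,22): clear
  edge (11,22)–(1,23): clear
  edge (1,23)–(1,17): clear
  → BLOCKED
Obstacle 2 [(13,0) (19,0) (24,9) (18,11)]:
  edge (13,0)–(19,0): clear
  edge (19,0)–(24,9): clear
  edge (24,9)–(18,11): clear
  edge (18,11)–(13,0): clear
  midpoint (5,27/2) outside
  → clear
Obstacle 3 [(14,18) (17,14) (21,15) (23,24) (19,23)]:
  edge (14,18)–(17,14): clear
  edge (17,14)–(21,15): clear
  edge (21,15)–(23,24): clear
  edge (23,24)–(19,23): clear
  edge (19,23)–(14,18): clear
  midpoint (5,27/2) outside
  → clear
Obstacle 4 [(0,6) (8,0) (11,2) (11,9) (4,8)]:
  edge (0,6)–(8,0): clear
  edge (8,0)–(11,2): clear
  edge (11,2)–(11,9): clear
  edge (11,9)–(4,8): clear
  edge (4,8)–(0,6): clear
  midpoint (5,27/2) outside
  → clear

BLOCKED by obstacle 1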